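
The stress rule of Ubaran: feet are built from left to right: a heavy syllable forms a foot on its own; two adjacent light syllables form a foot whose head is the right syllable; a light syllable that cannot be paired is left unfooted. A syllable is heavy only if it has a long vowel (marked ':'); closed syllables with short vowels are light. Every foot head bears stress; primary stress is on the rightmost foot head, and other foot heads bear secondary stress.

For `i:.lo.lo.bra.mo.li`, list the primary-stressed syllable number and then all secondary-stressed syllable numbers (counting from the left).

primary 5, secondary 1, 3

Weights: 1 i: H, 2 lo L, 3 lo L, 4 bra L, 5 mo L, 6 li L.
Parse left to right (heavy = foot alone; LL = one foot; stranded L unfooted): (ˈi:) (lo.ˈlo) (bra.ˈmo) li.
Foot heads: 1, 3, 5.
Primary stress on the rightmost head = syllable 5.
Secondary stress on 1, 3: ˌi:.lo.ˌlo.bra.ˈmo.li.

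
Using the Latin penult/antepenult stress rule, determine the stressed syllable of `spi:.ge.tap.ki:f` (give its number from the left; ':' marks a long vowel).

3

Classical Latin: stress the penult if heavy (long vowel or closed), else the antepenult.
Weights: 2 ge L, 3 tap H, 4 ki:f H.
The penult (syllable 3, tap) is heavy, so it takes stress.
Stress on syllable 3: spi:.ge.ˈtap.ki:f.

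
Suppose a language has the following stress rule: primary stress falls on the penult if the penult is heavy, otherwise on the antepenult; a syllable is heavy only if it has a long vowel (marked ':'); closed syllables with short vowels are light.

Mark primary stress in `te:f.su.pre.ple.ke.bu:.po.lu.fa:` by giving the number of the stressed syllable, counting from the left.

Weights: 7 po L, 8 lu L, 9 fa: H.
The penult (syllable 8, lu) is light, so stress falls on the antepenult (syllable 7, po).
Primary stress: syllable 7 → te:f.su.pre.ple.ke.bu:.ˈpo.lu.fa:.

7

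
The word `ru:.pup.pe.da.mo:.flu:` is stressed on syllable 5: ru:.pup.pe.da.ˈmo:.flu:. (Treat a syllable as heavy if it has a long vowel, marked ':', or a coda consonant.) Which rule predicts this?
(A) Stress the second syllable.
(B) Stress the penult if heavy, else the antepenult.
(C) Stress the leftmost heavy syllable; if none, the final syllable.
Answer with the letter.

Rule A → syllable 2 (observed: 5).
Rule B → syllable 5 ✓.
Rule C → syllable 1 (observed: 5).

B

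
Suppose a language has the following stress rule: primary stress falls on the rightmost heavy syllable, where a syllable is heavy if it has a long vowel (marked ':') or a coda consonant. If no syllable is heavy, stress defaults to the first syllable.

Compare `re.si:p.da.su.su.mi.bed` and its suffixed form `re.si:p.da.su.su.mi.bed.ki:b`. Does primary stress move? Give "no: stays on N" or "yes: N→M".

yes: 7→8

Base `re.si:p.da.su.su.mi.bed` (7 syllables):
  Weights: 1 re L, 2 si:p H, 3 da L, 4 su L, 5 su L, 6 mi L, 7 bed H.
  Heavy syllables in the domain: 2, 7. The rightmost is syllable 7 (bed).
  → primary stress on syllable 7.
Suffixed `re.si:p.da.su.su.mi.bed.ki:b` (8 syllables):
  Weights: 1 re L, 2 si:p H, 3 da L, 4 su L, 5 su L, 6 mi L, 7 bed H, 8 ki:b H.
  Heavy syllables in the domain: 2, 7, 8. The rightmost is syllable 8 (ki:b).
  → primary stress on syllable 8.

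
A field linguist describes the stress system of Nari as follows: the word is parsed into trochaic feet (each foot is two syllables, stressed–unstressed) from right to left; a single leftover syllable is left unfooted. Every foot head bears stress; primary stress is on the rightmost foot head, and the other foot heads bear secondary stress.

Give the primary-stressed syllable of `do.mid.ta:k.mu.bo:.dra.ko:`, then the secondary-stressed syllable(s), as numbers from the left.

primary 6, secondary 2, 4

Parse right to left into trochaic (ˈσσ) feet: do (ˈmid.ta:k) (ˈmu.bo:) (ˈdra.ko:). Syllable 1 is left unfooted.
Foot heads (stressed positions): 2, 4, 6.
End Rule Rightmost: primary stress on the rightmost head = syllable 6.
Secondary stress on 2, 4: do.ˌmid.ta:k.ˌmu.bo:.ˈdra.ko:.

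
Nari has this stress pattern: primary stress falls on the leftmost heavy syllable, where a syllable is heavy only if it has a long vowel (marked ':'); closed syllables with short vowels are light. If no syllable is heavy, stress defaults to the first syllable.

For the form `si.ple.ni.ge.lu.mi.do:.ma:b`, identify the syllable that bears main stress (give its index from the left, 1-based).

7

Weights: 1 si L, 2 ple L, 3 ni L, 4 ge L, 5 lu L, 6 mi L, 7 do: H, 8 ma:b H.
Heavy syllables in the domain: 7, 8. The leftmost is syllable 7 (do:).
Primary stress: syllable 7 → si.ple.ni.ge.lu.mi.ˈdo:.ma:b.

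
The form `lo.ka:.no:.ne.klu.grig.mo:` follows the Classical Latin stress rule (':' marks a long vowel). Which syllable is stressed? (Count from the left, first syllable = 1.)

6

Classical Latin: stress the penult if heavy (long vowel or closed), else the antepenult.
Weights: 5 klu L, 6 grig H, 7 mo: H.
The penult (syllable 6, grig) is heavy, so it takes stress.
Stress on syllable 6: lo.ka:.no:.ne.klu.ˈgrig.mo:.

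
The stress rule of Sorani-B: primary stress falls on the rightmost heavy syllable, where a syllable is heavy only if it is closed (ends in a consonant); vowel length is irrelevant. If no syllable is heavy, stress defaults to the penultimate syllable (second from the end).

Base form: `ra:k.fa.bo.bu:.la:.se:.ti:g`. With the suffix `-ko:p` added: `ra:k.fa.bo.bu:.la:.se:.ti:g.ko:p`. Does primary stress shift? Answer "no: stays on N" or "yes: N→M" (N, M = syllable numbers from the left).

yes: 7→8

Base `ra:k.fa.bo.bu:.la:.se:.ti:g` (7 syllables):
  Weights: 1 ra:k H, 2 fa L, 3 bo L, 4 bu: L, 5 la: L, 6 se: L, 7 ti:g H.
  Heavy syllables in the domain: 1, 7. The rightmost is syllable 7 (ti:g).
  → primary stress on syllable 7.
Suffixed `ra:k.fa.bo.bu:.la:.se:.ti:g.ko:p` (8 syllables):
  Weights: 1 ra:k H, 2 fa L, 3 bo L, 4 bu: L, 5 la: L, 6 se: L, 7 ti:g H, 8 ko:p H.
  Heavy syllables in the domain: 1, 7, 8. The rightmost is syllable 8 (ko:p).
  → primary stress on syllable 8.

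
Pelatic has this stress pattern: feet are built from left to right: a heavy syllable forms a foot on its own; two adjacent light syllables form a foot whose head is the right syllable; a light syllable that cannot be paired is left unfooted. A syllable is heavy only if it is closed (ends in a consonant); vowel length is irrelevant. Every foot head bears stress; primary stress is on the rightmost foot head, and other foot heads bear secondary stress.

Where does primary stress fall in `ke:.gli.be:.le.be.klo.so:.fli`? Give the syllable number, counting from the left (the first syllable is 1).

8

Weights: 1 ke: L, 2 gli L, 3 be: L, 4 le L, 5 be L, 6 klo L, 7 so: L, 8 fli L.
Parse left to right (heavy = foot alone; LL = one foot; stranded L unfooted): (ke:.ˈgli) (be:.ˈle) (be.ˈklo) (so:.ˈfli).
Foot heads: 2, 4, 6, 8.
Primary stress on the rightmost head = syllable 8.
Primary stress: syllable 8 → ke:.gli.be:.le.be.klo.so:.ˈfli.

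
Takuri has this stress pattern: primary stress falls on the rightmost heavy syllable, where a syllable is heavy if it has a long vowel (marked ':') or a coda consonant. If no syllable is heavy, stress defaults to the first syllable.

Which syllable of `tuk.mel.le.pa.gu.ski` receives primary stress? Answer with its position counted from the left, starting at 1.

2

Weights: 1 tuk H, 2 mel H, 3 le L, 4 pa L, 5 gu L, 6 ski L.
Heavy syllables in the domain: 1, 2. The rightmost is syllable 2 (mel).
Primary stress: syllable 2 → tuk.ˈmel.le.pa.gu.ski.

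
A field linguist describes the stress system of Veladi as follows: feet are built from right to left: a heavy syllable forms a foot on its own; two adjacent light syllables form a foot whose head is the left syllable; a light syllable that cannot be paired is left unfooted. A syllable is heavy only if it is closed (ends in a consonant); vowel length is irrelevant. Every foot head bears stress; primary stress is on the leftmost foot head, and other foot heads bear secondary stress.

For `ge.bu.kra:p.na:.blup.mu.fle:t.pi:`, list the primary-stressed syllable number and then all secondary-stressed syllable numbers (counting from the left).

Weights: 1 ge L, 2 bu L, 3 kra:p H, 4 na: L, 5 blup H, 6 mu L, 7 fle:t H, 8 pi: L.
Parse right to left (heavy = foot alone; LL = one foot; stranded L unfooted): (ˈge.bu) (ˈkra:p) na: (ˈblup) mu (ˈfle:t) pi:.
Foot heads: 1, 3, 5, 7.
Primary stress on the leftmost head = syllable 1.
Secondary stress on 3, 5, 7: ˈge.bu.ˌkra:p.na:.ˌblup.mu.ˌfle:t.pi:.

primary 1, secondary 3, 5, 7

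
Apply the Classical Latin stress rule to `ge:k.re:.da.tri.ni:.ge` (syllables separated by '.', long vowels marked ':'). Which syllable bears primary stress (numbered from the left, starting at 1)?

Classical Latin: stress the penult if heavy (long vowel or closed), else the antepenult.
Weights: 4 tri L, 5 ni: H, 6 ge L.
The penult (syllable 5, ni:) is heavy, so it takes stress.
Stress on syllable 5: ge:k.re:.da.tri.ˈni:.ge.

5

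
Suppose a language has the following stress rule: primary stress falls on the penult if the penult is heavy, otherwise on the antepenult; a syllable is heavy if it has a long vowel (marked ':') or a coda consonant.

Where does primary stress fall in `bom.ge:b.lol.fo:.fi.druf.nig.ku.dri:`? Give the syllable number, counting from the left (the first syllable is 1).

Weights: 7 nig H, 8 ku L, 9 dri: H.
The penult (syllable 8, ku) is light, so stress falls on the antepenult (syllable 7, nig).
Primary stress: syllable 7 → bom.ge:b.lol.fo:.fi.druf.ˈnig.ku.dri:.

7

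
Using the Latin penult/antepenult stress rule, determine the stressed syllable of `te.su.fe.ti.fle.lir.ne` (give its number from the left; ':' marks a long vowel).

Classical Latin: stress the penult if heavy (long vowel or closed), else the antepenult.
Weights: 5 fle L, 6 lir H, 7 ne L.
The penult (syllable 6, lir) is heavy, so it takes stress.
Stress on syllable 6: te.su.fe.ti.fle.ˈlir.ne.

6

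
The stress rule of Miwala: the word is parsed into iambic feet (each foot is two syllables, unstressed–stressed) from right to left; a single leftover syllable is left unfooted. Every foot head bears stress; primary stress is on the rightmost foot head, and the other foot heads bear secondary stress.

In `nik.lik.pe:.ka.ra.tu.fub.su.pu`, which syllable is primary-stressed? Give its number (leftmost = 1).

Parse right to left into iambic (σˈσ) feet: nik (lik.ˈpe:) (ka.ˈra) (tu.ˈfub) (su.ˈpu). Syllable 1 is left unfooted.
Foot heads (stressed positions): 3, 5, 7, 9.
End Rule Rightmost: primary stress on the rightmost head = syllable 9.
Primary stress: syllable 9 → nik.lik.pe:.ka.ra.tu.fub.su.ˈpu.

9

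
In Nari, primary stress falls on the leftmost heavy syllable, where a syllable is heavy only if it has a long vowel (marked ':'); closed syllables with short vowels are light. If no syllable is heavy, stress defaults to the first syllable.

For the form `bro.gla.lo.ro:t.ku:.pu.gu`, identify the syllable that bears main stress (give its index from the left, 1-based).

Weights: 1 bro L, 2 gla L, 3 lo L, 4 ro:t H, 5 ku: H, 6 pu L, 7 gu L.
Heavy syllables in the domain: 4, 5. The leftmost is syllable 4 (ro:t).
Primary stress: syllable 4 → bro.gla.lo.ˈro:t.ku:.pu.gu.

4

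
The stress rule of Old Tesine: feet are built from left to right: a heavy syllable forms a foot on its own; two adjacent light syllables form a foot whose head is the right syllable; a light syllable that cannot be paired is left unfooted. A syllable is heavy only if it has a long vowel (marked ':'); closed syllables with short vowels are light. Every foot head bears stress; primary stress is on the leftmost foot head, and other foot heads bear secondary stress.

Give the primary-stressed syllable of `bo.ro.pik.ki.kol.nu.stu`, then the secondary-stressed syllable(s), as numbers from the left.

primary 2, secondary 4, 6

Weights: 1 bo L, 2 ro L, 3 pik L, 4 ki L, 5 kol L, 6 nu L, 7 stu L.
Parse left to right (heavy = foot alone; LL = one foot; stranded L unfooted): (bo.ˈro) (pik.ˈki) (kol.ˈnu) stu.
Foot heads: 2, 4, 6.
Primary stress on the leftmost head = syllable 2.
Secondary stress on 4, 6: bo.ˈro.pik.ˌki.kol.ˌnu.stu.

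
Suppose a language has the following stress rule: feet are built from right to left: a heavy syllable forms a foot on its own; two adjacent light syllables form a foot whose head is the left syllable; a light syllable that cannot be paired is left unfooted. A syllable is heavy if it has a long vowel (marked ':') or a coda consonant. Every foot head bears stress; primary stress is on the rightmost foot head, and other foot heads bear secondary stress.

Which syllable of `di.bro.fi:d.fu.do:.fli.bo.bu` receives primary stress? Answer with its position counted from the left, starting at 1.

7

Weights: 1 di L, 2 bro L, 3 fi:d H, 4 fu L, 5 do: H, 6 fli L, 7 bo L, 8 bu L.
Parse right to left (heavy = foot alone; LL = one foot; stranded L unfooted): (ˈdi.bro) (ˈfi:d) fu (ˈdo:) fli (ˈbo.bu).
Foot heads: 1, 3, 5, 7.
Primary stress on the rightmost head = syllable 7.
Primary stress: syllable 7 → di.bro.fi:d.fu.do:.fli.ˈbo.bu.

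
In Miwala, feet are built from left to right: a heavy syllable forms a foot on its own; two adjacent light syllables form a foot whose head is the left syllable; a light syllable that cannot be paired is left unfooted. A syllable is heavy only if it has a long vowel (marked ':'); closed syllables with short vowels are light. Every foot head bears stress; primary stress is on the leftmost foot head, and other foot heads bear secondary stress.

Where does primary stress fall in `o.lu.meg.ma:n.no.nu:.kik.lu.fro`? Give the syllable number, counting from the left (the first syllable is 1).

Weights: 1 o L, 2 lu L, 3 meg L, 4 ma:n H, 5 no L, 6 nu: H, 7 kik L, 8 lu L, 9 fro L.
Parse left to right (heavy = foot alone; LL = one foot; stranded L unfooted): (ˈo.lu) meg (ˈma:n) no (ˈnu:) (ˈkik.lu) fro.
Foot heads: 1, 4, 6, 7.
Primary stress on the leftmost head = syllable 1.
Primary stress: syllable 1 → ˈo.lu.meg.ma:n.no.nu:.kik.lu.fro.

1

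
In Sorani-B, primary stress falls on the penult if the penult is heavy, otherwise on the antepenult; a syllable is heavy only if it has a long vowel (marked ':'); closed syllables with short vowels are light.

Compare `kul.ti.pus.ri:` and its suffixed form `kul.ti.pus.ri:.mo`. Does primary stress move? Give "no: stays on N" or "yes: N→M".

Base `kul.ti.pus.ri:` (4 syllables):
  Weights: 2 ti L, 3 pus L, 4 ri: H.
  The penult (syllable 3, pus) is light, so stress falls on the antepenult (syllable 2, ti).
  → primary stress on syllable 2.
Suffixed `kul.ti.pus.ri:.mo` (5 syllables):
  Weights: 3 pus L, 4 ri: H, 5 mo L.
  The penult (syllable 4, ri:) is heavy, so it takes stress.
  → primary stress on syllable 4.

yes: 2→4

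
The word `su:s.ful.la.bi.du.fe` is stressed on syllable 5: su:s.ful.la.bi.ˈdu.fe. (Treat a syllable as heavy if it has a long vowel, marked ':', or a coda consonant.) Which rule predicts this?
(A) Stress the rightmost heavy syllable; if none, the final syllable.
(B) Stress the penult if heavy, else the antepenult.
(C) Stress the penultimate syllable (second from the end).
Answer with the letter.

Rule A → syllable 2 (observed: 5).
Rule B → syllable 4 (observed: 5).
Rule C → syllable 5 ✓.

C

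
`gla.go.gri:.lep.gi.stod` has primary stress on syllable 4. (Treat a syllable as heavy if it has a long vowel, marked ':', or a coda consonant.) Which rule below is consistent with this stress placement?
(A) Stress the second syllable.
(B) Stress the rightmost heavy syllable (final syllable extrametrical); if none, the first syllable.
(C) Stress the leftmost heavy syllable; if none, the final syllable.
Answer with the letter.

Rule A → syllable 2 (observed: 4).
Rule B → syllable 4 ✓.
Rule C → syllable 3 (observed: 4).

B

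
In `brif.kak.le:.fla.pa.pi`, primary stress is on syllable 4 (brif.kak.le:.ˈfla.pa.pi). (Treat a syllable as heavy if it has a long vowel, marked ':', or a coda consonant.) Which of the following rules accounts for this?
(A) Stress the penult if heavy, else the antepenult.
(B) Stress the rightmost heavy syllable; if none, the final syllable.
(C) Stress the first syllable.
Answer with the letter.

A

Rule A → syllable 4 ✓.
Rule B → syllable 3 (observed: 4).
Rule C → syllable 1 (observed: 4).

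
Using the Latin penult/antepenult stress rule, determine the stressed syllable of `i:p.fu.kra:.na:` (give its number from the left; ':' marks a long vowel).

3

Classical Latin: stress the penult if heavy (long vowel or closed), else the antepenult.
Weights: 2 fu L, 3 kra: H, 4 na: H.
The penult (syllable 3, kra:) is heavy, so it takes stress.
Stress on syllable 3: i:p.fu.ˈkra:.na:.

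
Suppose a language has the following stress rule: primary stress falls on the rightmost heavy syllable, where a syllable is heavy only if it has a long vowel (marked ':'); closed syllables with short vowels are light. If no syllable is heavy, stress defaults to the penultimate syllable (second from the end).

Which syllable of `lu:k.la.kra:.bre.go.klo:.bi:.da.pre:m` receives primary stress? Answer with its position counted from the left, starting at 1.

Weights: 1 lu:k H, 2 la L, 3 kra: H, 4 bre L, 5 go L, 6 klo: H, 7 bi: H, 8 da L, 9 pre:m H.
Heavy syllables in the domain: 1, 3, 6, 7, 9. The rightmost is syllable 9 (pre:m).
Primary stress: syllable 9 → lu:k.la.kra:.bre.go.klo:.bi:.da.ˈpre:m.

9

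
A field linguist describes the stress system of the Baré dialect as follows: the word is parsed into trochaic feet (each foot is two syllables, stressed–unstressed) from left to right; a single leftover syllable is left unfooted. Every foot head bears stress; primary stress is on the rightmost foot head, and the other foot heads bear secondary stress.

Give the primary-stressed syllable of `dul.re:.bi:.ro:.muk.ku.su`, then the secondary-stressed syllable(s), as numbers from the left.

Parse left to right into trochaic (ˈσσ) feet: (ˈdul.re:) (ˈbi:.ro:) (ˈmuk.ku) su. Syllable 7 is left unfooted.
Foot heads (stressed positions): 1, 3, 5.
End Rule Rightmost: primary stress on the rightmost head = syllable 5.
Secondary stress on 1, 3: ˌdul.re:.ˌbi:.ro:.ˈmuk.ku.su.

primary 5, secondary 1, 3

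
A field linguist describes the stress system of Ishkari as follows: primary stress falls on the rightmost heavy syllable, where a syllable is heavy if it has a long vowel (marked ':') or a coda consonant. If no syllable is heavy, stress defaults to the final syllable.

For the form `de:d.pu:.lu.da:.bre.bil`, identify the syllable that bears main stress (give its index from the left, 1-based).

6

Weights: 1 de:d H, 2 pu: H, 3 lu L, 4 da: H, 5 bre L, 6 bil H.
Heavy syllables in the domain: 1, 2, 4, 6. The rightmost is syllable 6 (bil).
Primary stress: syllable 6 → de:d.pu:.lu.da:.bre.ˈbil.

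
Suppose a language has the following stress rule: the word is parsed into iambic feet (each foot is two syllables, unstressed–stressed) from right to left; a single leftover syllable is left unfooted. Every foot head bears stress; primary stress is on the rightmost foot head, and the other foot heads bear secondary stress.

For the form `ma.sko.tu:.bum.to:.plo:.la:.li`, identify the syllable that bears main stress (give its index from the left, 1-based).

8

Parse right to left into iambic (σˈσ) feet: (ma.ˈsko) (tu:.ˈbum) (to:.ˈplo:) (la:.ˈli).
Foot heads (stressed positions): 2, 4, 6, 8.
End Rule Rightmost: primary stress on the rightmost head = syllable 8.
Primary stress: syllable 8 → ma.sko.tu:.bum.to:.plo:.la:.ˈli.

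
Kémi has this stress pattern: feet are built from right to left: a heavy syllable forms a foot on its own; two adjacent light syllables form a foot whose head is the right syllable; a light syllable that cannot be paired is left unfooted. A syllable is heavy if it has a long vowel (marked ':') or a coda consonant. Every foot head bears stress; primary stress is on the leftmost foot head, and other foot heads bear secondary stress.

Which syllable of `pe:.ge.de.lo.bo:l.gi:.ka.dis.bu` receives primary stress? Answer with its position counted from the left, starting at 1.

1

Weights: 1 pe: H, 2 ge L, 3 de L, 4 lo L, 5 bo:l H, 6 gi: H, 7 ka L, 8 dis H, 9 bu L.
Parse right to left (heavy = foot alone; LL = one foot; stranded L unfooted): (ˈpe:) ge (de.ˈlo) (ˈbo:l) (ˈgi:) ka (ˈdis) bu.
Foot heads: 1, 4, 5, 6, 8.
Primary stress on the leftmost head = syllable 1.
Primary stress: syllable 1 → ˈpe:.ge.de.lo.bo:l.gi:.ka.dis.bu.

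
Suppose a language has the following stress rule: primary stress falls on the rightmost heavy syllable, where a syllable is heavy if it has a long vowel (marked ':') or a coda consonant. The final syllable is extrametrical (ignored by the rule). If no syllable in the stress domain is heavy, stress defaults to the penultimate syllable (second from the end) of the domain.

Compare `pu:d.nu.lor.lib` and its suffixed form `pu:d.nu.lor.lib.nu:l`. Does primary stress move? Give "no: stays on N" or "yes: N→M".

Base `pu:d.nu.lor.lib` (4 syllables):
  The final syllable (4, lib) is extrametrical; the stress domain is syllables 1–3.
  Weights: 1 pu:d H, 2 nu L, 3 lor H.
  Heavy syllables in the domain: 1, 3. The rightmost is syllable 3 (lor).
  → primary stress on syllable 3.
Suffixed `pu:d.nu.lor.lib.nu:l` (5 syllables):
  The final syllable (5, nu:l) is extrametrical; the stress domain is syllables 1–4.
  Weights: 1 pu:d H, 2 nu L, 3 lor H, 4 lib H.
  Heavy syllables in the domain: 1, 3, 4. The rightmost is syllable 4 (lib).
  → primary stress on syllable 4.

yes: 3→4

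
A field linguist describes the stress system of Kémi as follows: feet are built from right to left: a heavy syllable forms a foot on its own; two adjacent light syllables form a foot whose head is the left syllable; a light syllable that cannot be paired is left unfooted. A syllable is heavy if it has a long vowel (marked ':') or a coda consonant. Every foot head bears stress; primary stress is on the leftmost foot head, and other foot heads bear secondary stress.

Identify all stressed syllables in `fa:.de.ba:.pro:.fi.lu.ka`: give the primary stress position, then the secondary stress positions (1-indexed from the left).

Weights: 1 fa: H, 2 de L, 3 ba: H, 4 pro: H, 5 fi L, 6 lu L, 7 ka L.
Parse right to left (heavy = foot alone; LL = one foot; stranded L unfooted): (ˈfa:) de (ˈba:) (ˈpro:) fi (ˈlu.ka).
Foot heads: 1, 3, 4, 6.
Primary stress on the leftmost head = syllable 1.
Secondary stress on 3, 4, 6: ˈfa:.de.ˌba:.ˌpro:.fi.ˌlu.ka.

primary 1, secondary 3, 4, 6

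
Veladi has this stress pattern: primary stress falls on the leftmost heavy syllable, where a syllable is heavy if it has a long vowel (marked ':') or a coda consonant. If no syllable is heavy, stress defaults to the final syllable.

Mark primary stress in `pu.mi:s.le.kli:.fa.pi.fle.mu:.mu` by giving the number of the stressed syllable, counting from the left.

2

Weights: 1 pu L, 2 mi:s H, 3 le L, 4 kli: H, 5 fa L, 6 pi L, 7 fle L, 8 mu: H, 9 mu L.
Heavy syllables in the domain: 2, 4, 8. The leftmost is syllable 2 (mi:s).
Primary stress: syllable 2 → pu.ˈmi:s.le.kli:.fa.pi.fle.mu:.mu.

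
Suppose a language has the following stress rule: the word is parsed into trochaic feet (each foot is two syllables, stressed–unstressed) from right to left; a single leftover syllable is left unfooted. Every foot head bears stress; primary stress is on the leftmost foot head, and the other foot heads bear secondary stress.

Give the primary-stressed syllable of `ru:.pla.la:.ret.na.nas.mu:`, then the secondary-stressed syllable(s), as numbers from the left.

Parse right to left into trochaic (ˈσσ) feet: ru: (ˈpla.la:) (ˈret.na) (ˈnas.mu:). Syllable 1 is left unfooted.
Foot heads (stressed positions): 2, 4, 6.
End Rule Leftmost: primary stress on the leftmost head = syllable 2.
Secondary stress on 4, 6: ru:.ˈpla.la:.ˌret.na.ˌnas.mu:.

primary 2, secondary 4, 6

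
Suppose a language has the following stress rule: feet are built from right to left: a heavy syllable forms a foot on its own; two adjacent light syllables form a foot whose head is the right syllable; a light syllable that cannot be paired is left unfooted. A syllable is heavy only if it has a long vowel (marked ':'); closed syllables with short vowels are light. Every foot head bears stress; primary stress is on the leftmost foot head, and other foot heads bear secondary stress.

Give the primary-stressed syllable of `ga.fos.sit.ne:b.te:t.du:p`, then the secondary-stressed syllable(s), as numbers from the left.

Weights: 1 ga L, 2 fos L, 3 sit L, 4 ne:b H, 5 te:t H, 6 du:p H.
Parse right to left (heavy = foot alone; LL = one foot; stranded L unfooted): ga (fos.ˈsit) (ˈne:b) (ˈte:t) (ˈdu:p).
Foot heads: 3, 4, 5, 6.
Primary stress on the leftmost head = syllable 3.
Secondary stress on 4, 5, 6: ga.fos.ˈsit.ˌne:b.ˌte:t.ˌdu:p.

primary 3, secondary 4, 5, 6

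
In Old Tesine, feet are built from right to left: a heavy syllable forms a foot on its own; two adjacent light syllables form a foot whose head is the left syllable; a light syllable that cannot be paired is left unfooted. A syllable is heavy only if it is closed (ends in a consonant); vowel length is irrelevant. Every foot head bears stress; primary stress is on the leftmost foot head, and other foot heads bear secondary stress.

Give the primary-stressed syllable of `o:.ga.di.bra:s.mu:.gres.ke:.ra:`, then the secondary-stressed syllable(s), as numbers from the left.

primary 2, secondary 4, 6, 7

Weights: 1 o: L, 2 ga L, 3 di L, 4 bra:s H, 5 mu: L, 6 gres H, 7 ke: L, 8 ra: L.
Parse right to left (heavy = foot alone; LL = one foot; stranded L unfooted): o: (ˈga.di) (ˈbra:s) mu: (ˈgres) (ˈke:.ra:).
Foot heads: 2, 4, 6, 7.
Primary stress on the leftmost head = syllable 2.
Secondary stress on 4, 6, 7: o:.ˈga.di.ˌbra:s.mu:.ˌgres.ˌke:.ra:.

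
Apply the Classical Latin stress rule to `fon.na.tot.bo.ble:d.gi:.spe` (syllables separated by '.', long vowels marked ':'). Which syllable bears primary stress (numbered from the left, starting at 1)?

6

Classical Latin: stress the penult if heavy (long vowel or closed), else the antepenult.
Weights: 5 ble:d H, 6 gi: H, 7 spe L.
The penult (syllable 6, gi:) is heavy, so it takes stress.
Stress on syllable 6: fon.na.tot.bo.ble:d.ˈgi:.spe.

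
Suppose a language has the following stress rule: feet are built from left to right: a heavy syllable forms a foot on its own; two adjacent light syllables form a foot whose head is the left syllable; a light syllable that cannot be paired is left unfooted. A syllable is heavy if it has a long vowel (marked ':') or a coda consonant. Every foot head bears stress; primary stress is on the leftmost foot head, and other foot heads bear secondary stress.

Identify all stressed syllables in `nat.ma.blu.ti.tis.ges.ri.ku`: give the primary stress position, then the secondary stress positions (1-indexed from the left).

Weights: 1 nat H, 2 ma L, 3 blu L, 4 ti L, 5 tis H, 6 ges H, 7 ri L, 8 ku L.
Parse left to right (heavy = foot alone; LL = one foot; stranded L unfooted): (ˈnat) (ˈma.blu) ti (ˈtis) (ˈges) (ˈri.ku).
Foot heads: 1, 2, 5, 6, 7.
Primary stress on the leftmost head = syllable 1.
Secondary stress on 2, 5, 6, 7: ˈnat.ˌma.blu.ti.ˌtis.ˌges.ˌri.ku.

primary 1, secondary 2, 5, 6, 7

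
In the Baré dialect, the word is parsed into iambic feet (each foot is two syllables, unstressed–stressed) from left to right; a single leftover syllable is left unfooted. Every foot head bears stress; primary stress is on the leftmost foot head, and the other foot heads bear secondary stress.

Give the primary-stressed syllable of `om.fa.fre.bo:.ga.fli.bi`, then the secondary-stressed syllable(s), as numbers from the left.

primary 2, secondary 4, 6

Parse left to right into iambic (σˈσ) feet: (om.ˈfa) (fre.ˈbo:) (ga.ˈfli) bi. Syllable 7 is left unfooted.
Foot heads (stressed positions): 2, 4, 6.
End Rule Leftmost: primary stress on the leftmost head = syllable 2.
Secondary stress on 4, 6: om.ˈfa.fre.ˌbo:.ga.ˌfli.bi.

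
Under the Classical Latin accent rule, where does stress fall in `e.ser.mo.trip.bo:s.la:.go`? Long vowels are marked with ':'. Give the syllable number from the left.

Classical Latin: stress the penult if heavy (long vowel or closed), else the antepenult.
Weights: 5 bo:s H, 6 la: H, 7 go L.
The penult (syllable 6, la:) is heavy, so it takes stress.
Stress on syllable 6: e.ser.mo.trip.bo:s.ˈla:.go.

6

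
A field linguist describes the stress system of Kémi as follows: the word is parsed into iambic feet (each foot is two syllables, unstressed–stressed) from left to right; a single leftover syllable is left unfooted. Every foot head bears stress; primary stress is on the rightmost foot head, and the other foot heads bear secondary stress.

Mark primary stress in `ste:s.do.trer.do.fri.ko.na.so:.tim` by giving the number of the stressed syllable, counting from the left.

8

Parse left to right into iambic (σˈσ) feet: (ste:s.ˈdo) (trer.ˈdo) (fri.ˈko) (na.ˈso:) tim. Syllable 9 is left unfooted.
Foot heads (stressed positions): 2, 4, 6, 8.
End Rule Rightmost: primary stress on the rightmost head = syllable 8.
Primary stress: syllable 8 → ste:s.do.trer.do.fri.ko.na.ˈso:.tim.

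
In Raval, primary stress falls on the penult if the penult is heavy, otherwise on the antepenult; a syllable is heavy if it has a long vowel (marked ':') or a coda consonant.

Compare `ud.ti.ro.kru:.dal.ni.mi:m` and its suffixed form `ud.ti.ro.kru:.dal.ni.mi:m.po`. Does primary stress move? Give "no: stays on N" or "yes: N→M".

Base `ud.ti.ro.kru:.dal.ni.mi:m` (7 syllables):
  Weights: 5 dal H, 6 ni L, 7 mi:m H.
  The penult (syllable 6, ni) is light, so stress falls on the antepenult (syllable 5, dal).
  → primary stress on syllable 5.
Suffixed `ud.ti.ro.kru:.dal.ni.mi:m.po` (8 syllables):
  Weights: 6 ni L, 7 mi:m H, 8 po L.
  The penult (syllable 7, mi:m) is heavy, so it takes stress.
  → primary stress on syllable 7.

yes: 5→7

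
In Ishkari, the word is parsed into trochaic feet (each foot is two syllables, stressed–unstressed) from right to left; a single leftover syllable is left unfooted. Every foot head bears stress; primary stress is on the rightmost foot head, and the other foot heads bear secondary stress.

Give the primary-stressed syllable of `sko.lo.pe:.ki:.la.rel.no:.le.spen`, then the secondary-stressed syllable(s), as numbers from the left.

Parse right to left into trochaic (ˈσσ) feet: sko (ˈlo.pe:) (ˈki:.la) (ˈrel.no:) (ˈle.spen). Syllable 1 is left unfooted.
Foot heads (stressed positions): 2, 4, 6, 8.
End Rule Rightmost: primary stress on the rightmost head = syllable 8.
Secondary stress on 2, 4, 6: sko.ˌlo.pe:.ˌki:.la.ˌrel.no:.ˈle.spen.

primary 8, secondary 2, 4, 6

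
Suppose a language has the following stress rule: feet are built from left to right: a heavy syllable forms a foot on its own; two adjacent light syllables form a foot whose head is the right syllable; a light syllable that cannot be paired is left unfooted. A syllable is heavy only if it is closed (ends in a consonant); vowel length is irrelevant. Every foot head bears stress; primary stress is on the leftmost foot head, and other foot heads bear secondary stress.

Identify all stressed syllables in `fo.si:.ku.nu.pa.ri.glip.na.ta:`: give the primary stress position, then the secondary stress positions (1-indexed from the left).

Weights: 1 fo L, 2 si: L, 3 ku L, 4 nu L, 5 pa L, 6 ri L, 7 glip H, 8 na L, 9 ta: L.
Parse left to right (heavy = foot alone; LL = one foot; stranded L unfooted): (fo.ˈsi:) (ku.ˈnu) (pa.ˈri) (ˈglip) (na.ˈta:).
Foot heads: 2, 4, 6, 7, 9.
Primary stress on the leftmost head = syllable 2.
Secondary stress on 4, 6, 7, 9: fo.ˈsi:.ku.ˌnu.pa.ˌri.ˌglip.na.ˌta:.

primary 2, secondary 4, 6, 7, 9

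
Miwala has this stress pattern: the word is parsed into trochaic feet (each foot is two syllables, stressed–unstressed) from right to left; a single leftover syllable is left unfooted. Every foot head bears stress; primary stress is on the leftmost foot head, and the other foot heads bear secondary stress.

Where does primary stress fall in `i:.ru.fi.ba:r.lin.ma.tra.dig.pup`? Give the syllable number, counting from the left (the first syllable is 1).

2

Parse right to left into trochaic (ˈσσ) feet: i: (ˈru.fi) (ˈba:r.lin) (ˈma.tra) (ˈdig.pup). Syllable 1 is left unfooted.
Foot heads (stressed positions): 2, 4, 6, 8.
End Rule Leftmost: primary stress on the leftmost head = syllable 2.
Primary stress: syllable 2 → i:.ˈru.fi.ba:r.lin.ma.tra.dig.pup.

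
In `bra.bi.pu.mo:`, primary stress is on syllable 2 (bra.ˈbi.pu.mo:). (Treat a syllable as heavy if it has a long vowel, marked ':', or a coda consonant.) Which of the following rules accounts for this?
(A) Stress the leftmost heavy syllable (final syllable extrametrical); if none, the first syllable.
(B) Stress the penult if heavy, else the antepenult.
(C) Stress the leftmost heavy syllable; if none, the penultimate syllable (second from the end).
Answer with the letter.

B

Rule A → syllable 1 (observed: 2).
Rule B → syllable 2 ✓.
Rule C → syllable 4 (observed: 2).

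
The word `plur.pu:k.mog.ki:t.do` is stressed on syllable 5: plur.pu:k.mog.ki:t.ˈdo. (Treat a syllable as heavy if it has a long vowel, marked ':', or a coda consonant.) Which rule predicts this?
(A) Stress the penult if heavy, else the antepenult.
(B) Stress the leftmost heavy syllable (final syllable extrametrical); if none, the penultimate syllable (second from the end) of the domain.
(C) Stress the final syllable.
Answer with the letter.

C

Rule A → syllable 4 (observed: 5).
Rule B → syllable 1 (observed: 5).
Rule C → syllable 5 ✓.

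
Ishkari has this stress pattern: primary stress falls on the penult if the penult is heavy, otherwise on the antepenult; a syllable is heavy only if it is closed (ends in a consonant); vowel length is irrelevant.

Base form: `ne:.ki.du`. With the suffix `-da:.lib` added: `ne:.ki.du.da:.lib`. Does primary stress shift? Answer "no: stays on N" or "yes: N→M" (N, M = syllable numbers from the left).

yes: 1→3

Base `ne:.ki.du` (3 syllables):
  Weights: 1 ne: L, 2 ki L, 3 du L.
  The penult (syllable 2, ki) is light, so stress falls on the antepenult (syllable 1, ne:).
  → primary stress on syllable 1.
Suffixed `ne:.ki.du.da:.lib` (5 syllables):
  Weights: 3 du L, 4 da: L, 5 lib H.
  The penult (syllable 4, da:) is light, so stress falls on the antepenult (syllable 3, du).
  → primary stress on syllable 3.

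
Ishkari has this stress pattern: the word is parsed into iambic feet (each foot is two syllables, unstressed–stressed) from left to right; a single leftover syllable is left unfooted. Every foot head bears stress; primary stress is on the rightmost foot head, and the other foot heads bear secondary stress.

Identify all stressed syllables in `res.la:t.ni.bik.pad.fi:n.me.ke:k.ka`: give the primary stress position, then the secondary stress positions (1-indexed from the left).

Parse left to right into iambic (σˈσ) feet: (res.ˈla:t) (ni.ˈbik) (pad.ˈfi:n) (me.ˈke:k) ka. Syllable 9 is left unfooted.
Foot heads (stressed positions): 2, 4, 6, 8.
End Rule Rightmost: primary stress on the rightmost head = syllable 8.
Secondary stress on 2, 4, 6: res.ˌla:t.ni.ˌbik.pad.ˌfi:n.me.ˈke:k.ka.

primary 8, secondary 2, 4, 6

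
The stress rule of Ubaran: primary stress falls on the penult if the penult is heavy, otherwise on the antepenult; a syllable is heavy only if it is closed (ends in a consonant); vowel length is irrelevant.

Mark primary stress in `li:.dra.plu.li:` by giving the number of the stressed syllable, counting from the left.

Weights: 2 dra L, 3 plu L, 4 li: L.
The penult (syllable 3, plu) is light, so stress falls on the antepenult (syllable 2, dra).
Primary stress: syllable 2 → li:.ˈdra.plu.li:.

2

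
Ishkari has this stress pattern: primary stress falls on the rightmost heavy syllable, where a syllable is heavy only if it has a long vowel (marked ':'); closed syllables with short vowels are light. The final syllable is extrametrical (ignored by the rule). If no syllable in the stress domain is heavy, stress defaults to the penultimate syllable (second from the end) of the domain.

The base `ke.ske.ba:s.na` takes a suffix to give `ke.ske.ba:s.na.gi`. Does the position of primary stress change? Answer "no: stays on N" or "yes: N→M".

no: stays on 3

Base `ke.ske.ba:s.na` (4 syllables):
  The final syllable (4, na) is extrametrical; the stress domain is syllables 1–3.
  Weights: 1 ke L, 2 ske L, 3 ba:s H.
  Heavy syllables in the domain: 3. The rightmost is syllable 3 (ba:s).
  → primary stress on syllable 3.
Suffixed `ke.ske.ba:s.na.gi` (5 syllables):
  The final syllable (5, gi) is extrametrical; the stress domain is syllables 1–4.
  Weights: 1 ke L, 2 ske L, 3 ba:s H, 4 na L.
  Heavy syllables in the domain: 3. The rightmost is syllable 3 (ba:s).
  → primary stress on syllable 3.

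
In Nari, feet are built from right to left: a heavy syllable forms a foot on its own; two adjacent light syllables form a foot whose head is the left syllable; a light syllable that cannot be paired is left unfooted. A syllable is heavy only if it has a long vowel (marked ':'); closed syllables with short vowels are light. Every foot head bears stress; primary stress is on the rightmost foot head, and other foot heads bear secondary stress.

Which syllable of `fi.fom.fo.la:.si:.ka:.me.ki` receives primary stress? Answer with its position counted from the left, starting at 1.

Weights: 1 fi L, 2 fom L, 3 fo L, 4 la: H, 5 si: H, 6 ka: H, 7 me L, 8 ki L.
Parse right to left (heavy = foot alone; LL = one foot; stranded L unfooted): fi (ˈfom.fo) (ˈla:) (ˈsi:) (ˈka:) (ˈme.ki).
Foot heads: 2, 4, 5, 6, 7.
Primary stress on the rightmost head = syllable 7.
Primary stress: syllable 7 → fi.fom.fo.la:.si:.ka:.ˈme.ki.

7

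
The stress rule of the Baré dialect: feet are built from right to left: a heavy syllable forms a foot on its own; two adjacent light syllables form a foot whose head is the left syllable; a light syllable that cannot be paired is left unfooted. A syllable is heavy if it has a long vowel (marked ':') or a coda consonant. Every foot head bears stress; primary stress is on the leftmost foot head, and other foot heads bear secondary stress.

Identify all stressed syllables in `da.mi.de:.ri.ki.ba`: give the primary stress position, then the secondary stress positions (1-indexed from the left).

Weights: 1 da L, 2 mi L, 3 de: H, 4 ri L, 5 ki L, 6 ba L.
Parse right to left (heavy = foot alone; LL = one foot; stranded L unfooted): (ˈda.mi) (ˈde:) ri (ˈki.ba).
Foot heads: 1, 3, 5.
Primary stress on the leftmost head = syllable 1.
Secondary stress on 3, 5: ˈda.mi.ˌde:.ri.ˌki.ba.

primary 1, secondary 3, 5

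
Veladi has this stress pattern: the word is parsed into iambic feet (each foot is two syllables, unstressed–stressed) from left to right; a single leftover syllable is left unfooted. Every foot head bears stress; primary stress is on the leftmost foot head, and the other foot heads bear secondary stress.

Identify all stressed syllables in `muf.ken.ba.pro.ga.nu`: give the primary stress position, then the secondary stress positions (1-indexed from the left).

primary 2, secondary 4, 6

Parse left to right into iambic (σˈσ) feet: (muf.ˈken) (ba.ˈpro) (ga.ˈnu).
Foot heads (stressed positions): 2, 4, 6.
End Rule Leftmost: primary stress on the leftmost head = syllable 2.
Secondary stress on 4, 6: muf.ˈken.ba.ˌpro.ga.ˌnu.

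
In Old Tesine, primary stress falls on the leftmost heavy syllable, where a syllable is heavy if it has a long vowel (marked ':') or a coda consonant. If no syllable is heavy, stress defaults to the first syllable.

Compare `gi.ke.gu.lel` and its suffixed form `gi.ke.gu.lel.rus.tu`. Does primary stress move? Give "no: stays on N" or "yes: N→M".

no: stays on 4

Base `gi.ke.gu.lel` (4 syllables):
  Weights: 1 gi L, 2 ke L, 3 gu L, 4 lel H.
  Heavy syllables in the domain: 4. The leftmost is syllable 4 (lel).
  → primary stress on syllable 4.
Suffixed `gi.ke.gu.lel.rus.tu` (6 syllables):
  Weights: 1 gi L, 2 ke L, 3 gu L, 4 lel H, 5 rus H, 6 tu L.
  Heavy syllables in the domain: 4, 5. The leftmost is syllable 4 (lel).
  → primary stress on syllable 4.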